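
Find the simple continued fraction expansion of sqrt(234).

Write x_i = (sqrt(234) + m_i)/d_i with (m_0, d_0) = (0, 1). a_0 = floor(sqrt(234)) = 15, since 15^2 = 225 <= 234 < 256 = 16^2.
Iterate m_{i+1} = d_i*a_i - m_i, d_{i+1} = (234 - m_{i+1}^2)/d_i, a_{i+1} = floor((a_0 + m_{i+1})/d_{i+1}):
  m_1 = 1*15 - 0 = 15, d_1 = (234 - 15^2)/1 = 9/1 = 9, a_1 = floor((15 + 15)/9) = 3.
  m_2 = 9*3 - 15 = 12, d_2 = (234 - 12^2)/9 = 90/9 = 10, a_2 = floor((15 + 12)/10) = 2.
  m_3 = 10*2 - 12 = 8, d_3 = (234 - 8^2)/10 = 170/10 = 17, a_3 = floor((15 + 8)/17) = 1.
  m_4 = 17*1 - 8 = 9, d_4 = (234 - 9^2)/17 = 153/17 = 9, a_4 = floor((15 + 9)/9) = 2.
  m_5 = 9*2 - 9 = 9, d_5 = (234 - 9^2)/9 = 153/9 = 17, a_5 = floor((15 + 9)/17) = 1.
  m_6 = 17*1 - 9 = 8, d_6 = (234 - 8^2)/17 = 170/17 = 10, a_6 = floor((15 + 8)/10) = 2.
  m_7 = 10*2 - 8 = 12, d_7 = (234 - 12^2)/10 = 90/10 = 9, a_7 = floor((15 + 12)/9) = 3.
  m_8 = 9*3 - 12 = 15, d_8 = (234 - 15^2)/9 = 9/9 = 1, a_8 = floor((15 + 15)/1) = 30.
  m_9 = 1*30 - 15 = 15, d_9 = (234 - 15^2)/1 = 9/1 = 9: (m_9, d_9) = (m_1, d_1) = (15, 9), so from here the quotients repeat a_1, ..., a_8; the period length is 8.
Hence the expansion of sqrt(234) is a_0 = 15 followed by the repeating block 3, 2, 1, 2, 1, 2, 3, 30 (period 8).

[15; (3, 2, 1, 2, 1, 2, 3, 30)]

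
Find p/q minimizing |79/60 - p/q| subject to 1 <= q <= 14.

Expand x = 79/60 as a continued fraction with the Euclidean algorithm:
  79 = 1*60 + 19, so a_0 = 1.
  60 = 3*19 + 3, so a_1 = 3.
  19 = 6*3 + 1, so a_2 = 6.
  3 = 3*1 + 0, so a_3 = 3.
so x = [1; 3, 6, 3].
Convergents (p_i = a_i*p_{i-1} + p_{i-2}, q_i = a_i*q_{i-1} + q_{i-2} with p_{-2}=0, p_{-1}=1, q_{-2}=1, q_{-1}=0), until the denominator exceeds 14:
  i=0: a_0=1, p_0 = 1*1 + 0 = 1, q_0 = 1*0 + 1 = 1.
  i=1: a_1=3, p_1 = 3*1 + 1 = 4, q_1 = 3*1 + 0 = 3.
  i=2: a_2=6, p_2 = 6*4 + 1 = 25, q_2 = 6*3 + 1 = 19.
q_2 = 19 > 14, so the last convergent with denominator <= 14 is p_1/q_1 = 4/3.
The closest fraction with denominator <= 14 is either p_1/q_1 or the intermediate fraction (k*p_1 + p_0)/(k*q_1 + q_0) with the largest k >= 1 whose denominator stays <= 14; these approach x as k grows, and every other convergent or intermediate fraction in range is farther away.
Largest k: floor((14 - q_0)/q_1) = floor((14 - 1)/3) = 4.
That gives (4*4 + 1)/(4*3 + 1) = 17/13.
Compare the errors: |x - 4/3| = |79*3 - 4*60|/(60*3) = 3/180, and |x - 17/13| = |79*13 - 17*60|/(60*13) = 7/780.
Cross-multiplying, 7*180 = 1260 < 2340 = 3*780, so 7/780 is smaller: the intermediate fraction 17/13 is closer to x than 4/3.

17/13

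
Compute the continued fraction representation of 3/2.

[1; 2]

Run the Euclidean algorithm on 3 and 2; the successive quotients are the partial quotients a_0, a_1, ... (each step inverts the fractional part left over by the previous one):
  3 = 1*2 + 1, so a_0 = 1.
  2 = 2*1 + 0, so a_1 = 2.
The remainder reaches 0 after 2 divisions, so the expansion has 2 partial quotients, read off in order.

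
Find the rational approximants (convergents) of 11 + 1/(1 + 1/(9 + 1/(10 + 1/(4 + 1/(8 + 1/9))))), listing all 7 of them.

11/1, 12/1, 119/10, 1202/101, 4927/414, 40618/3413, 370489/31131

Using the convergent recurrence p_i = a_i*p_{i-1} + p_{i-2}, q_i = a_i*q_{i-1} + q_{i-2} with p_{-2}=0, p_{-1}=1, q_{-2}=1, q_{-1}=0:
  i=0: a_0=11, p_0 = 11*1 + 0 = 11, q_0 = 11*0 + 1 = 1.
  i=1: a_1=1, p_1 = 1*11 + 1 = 12, q_1 = 1*1 + 0 = 1.
  i=2: a_2=9, p_2 = 9*12 + 11 = 119, q_2 = 9*1 + 1 = 10.
  i=3: a_3=10, p_3 = 10*119 + 12 = 1202, q_3 = 10*10 + 1 = 101.
  i=4: a_4=4, p_4 = 4*1202 + 119 = 4927, q_4 = 4*101 + 10 = 414.
  i=5: a_5=8, p_5 = 8*4927 + 1202 = 40618, q_5 = 8*414 + 101 = 3413.
  i=6: a_6=9, p_6 = 9*40618 + 4927 = 370489, q_6 = 9*3413 + 414 = 31131.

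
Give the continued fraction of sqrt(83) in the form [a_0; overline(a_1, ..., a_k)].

[9; overline(9, 18)]

Write x_i = (sqrt(83) + m_i)/d_i with (m_0, d_0) = (0, 1). a_0 = floor(sqrt(83)) = 9, since 9^2 = 81 <= 83 < 100 = 10^2.
Iterate m_{i+1} = d_i*a_i - m_i, d_{i+1} = (83 - m_{i+1}^2)/d_i, a_{i+1} = floor((a_0 + m_{i+1})/d_{i+1}):
  m_1 = 1*9 - 0 = 9, d_1 = (83 - 9^2)/1 = 2/1 = 2, a_1 = floor((9 + 9)/2) = 9.
  m_2 = 2*9 - 9 = 9, d_2 = (83 - 9^2)/2 = 2/2 = 1, a_2 = floor((9 + 9)/1) = 18.
  m_3 = 1*18 - 9 = 9, d_3 = (83 - 9^2)/1 = 2/1 = 2: (m_3, d_3) = (m_1, d_1) = (9, 2), so from here the quotients repeat a_1, a_2; the period length is 2.
Hence the expansion of sqrt(83) is a_0 = 9 followed by the repeating block 9, 18 (period 2).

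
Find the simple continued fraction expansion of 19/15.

[1; 3, 1, 3]

Run the Euclidean algorithm on 19 and 15; the successive quotients are the partial quotients a_0, a_1, ... (each step inverts the fractional part left over by the previous one):
  19 = 1*15 + 4, so a_0 = 1.
  15 = 3*4 + 3, so a_1 = 3.
  4 = 1*3 + 1, so a_2 = 1.
  3 = 3*1 + 0, so a_3 = 3.
The remainder reaches 0 after 4 divisions, so the expansion has 4 partial quotients, read off in order.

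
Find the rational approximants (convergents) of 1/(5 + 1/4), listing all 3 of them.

0/1, 1/5, 4/21

Using the convergent recurrence p_i = a_i*p_{i-1} + p_{i-2}, q_i = a_i*q_{i-1} + q_{i-2} with p_{-2}=0, p_{-1}=1, q_{-2}=1, q_{-1}=0:
  i=0: a_0=0, p_0 = 0*1 + 0 = 0, q_0 = 0*0 + 1 = 1.
  i=1: a_1=5, p_1 = 5*0 + 1 = 1, q_1 = 5*1 + 0 = 5.
  i=2: a_2=4, p_2 = 4*1 + 0 = 4, q_2 = 4*5 + 1 = 21.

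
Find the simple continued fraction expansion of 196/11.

Run the Euclidean algorithm on 196 and 11; the successive quotients are the partial quotients a_0, a_1, ... (each step inverts the fractional part left over by the previous one):
  196 = 17*11 + 9, so a_0 = 17.
  11 = 1*9 + 2, so a_1 = 1.
  9 = 4*2 + 1, so a_2 = 4.
  2 = 2*1 + 0, so a_3 = 2.
The remainder reaches 0 after 4 divisions, so the expansion has 4 partial quotients, read off in order.

[17; 1, 4, 2]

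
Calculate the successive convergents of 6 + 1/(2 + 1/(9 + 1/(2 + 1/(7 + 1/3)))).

Using the convergent recurrence p_i = a_i*p_{i-1} + p_{i-2}, q_i = a_i*q_{i-1} + q_{i-2} with p_{-2}=0, p_{-1}=1, q_{-2}=1, q_{-1}=0:
  i=0: a_0=6, p_0 = 6*1 + 0 = 6, q_0 = 6*0 + 1 = 1.
  i=1: a_1=2, p_1 = 2*6 + 1 = 13, q_1 = 2*1 + 0 = 2.
  i=2: a_2=9, p_2 = 9*13 + 6 = 123, q_2 = 9*2 + 1 = 19.
  i=3: a_3=2, p_3 = 2*123 + 13 = 259, q_3 = 2*19 + 2 = 40.
  i=4: a_4=7, p_4 = 7*259 + 123 = 1936, q_4 = 7*40 + 19 = 299.
  i=5: a_5=3, p_5 = 3*1936 + 259 = 6067, q_5 = 3*299 + 40 = 937.

6/1, 13/2, 123/19, 259/40, 1936/299, 6067/937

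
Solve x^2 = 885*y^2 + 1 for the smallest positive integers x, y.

First expand sqrt(885) as a continued fraction. With x_i = (sqrt(885) + m_i)/d_i and (m_0, d_0) = (0, 1): a_0 = floor(sqrt(885)) = 29, since 29^2 = 841 <= 885 < 900 = 30^2.
Iterate m_{i+1} = d_i*a_i - m_i, d_{i+1} = (885 - m_{i+1}^2)/d_i, a_{i+1} = floor((a_0 + m_{i+1})/d_{i+1}):
  m_1 = 1*29 - 0 = 29, d_1 = (885 - 29^2)/1 = 44/1 = 44, a_1 = floor((29 + 29)/44) = 1.
  m_2 = 44*1 - 29 = 15, d_2 = (885 - 15^2)/44 = 660/44 = 15, a_2 = floor((29 + 15)/15) = 2.
  m_3 = 15*2 - 15 = 15, d_3 = (885 - 15^2)/15 = 660/15 = 44, a_3 = floor((29 + 15)/44) = 1.
  m_4 = 44*1 - 15 = 29, d_4 = (885 - 29^2)/44 = 44/44 = 1, a_4 = floor((29 + 29)/1) = 58.
  m_5 = 1*58 - 29 = 29, d_5 = (885 - 29^2)/1 = 44/1 = 44: (m_5, d_5) = (m_1, d_1) = (29, 44), so from here the quotients repeat a_1, ..., a_4; the period length is 4.
So sqrt(885) = [29; (1, 2, 1, 58)] with period length k = 4.
k is even, so the fundamental solution of x^2 - 885y^2 = 1 is (p_{k-1}, q_{k-1}) = (p_3, q_3); compute convergents through index 3.
Convergents (p_i = a_i*p_{i-1} + p_{i-2}, q_i = a_i*q_{i-1} + q_{i-2} with p_{-2}=0, p_{-1}=1, q_{-2}=1, q_{-1}=0):
  i=0: a_0=29, p_0 = 29*1 + 0 = 29, q_0 = 29*0 + 1 = 1.
  i=1: a_1=1, p_1 = 1*29 + 1 = 30, q_1 = 1*1 + 0 = 1.
  i=2: a_2=2, p_2 = 2*30 + 29 = 89, q_2 = 2*1 + 1 = 3.
  i=3: a_3=1, p_3 = 1*89 + 30 = 119, q_3 = 1*3 + 1 = 4.
Check: 119^2 - 885*4^2 = 14161 - 14160 = 1, so (x, y) = (119, 4) solves the equation, and by the theorem it is the least positive solution.

(x, y) = (119, 4)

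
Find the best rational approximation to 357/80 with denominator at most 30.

58/13

Expand x = 357/80 as a continued fraction with the Euclidean algorithm:
  357 = 4*80 + 37, so a_0 = 4.
  80 = 2*37 + 6, so a_1 = 2.
  37 = 6*6 + 1, so a_2 = 6.
  6 = 6*1 + 0, so a_3 = 6.
so x = [4; 2, 6, 6].
Convergents (p_i = a_i*p_{i-1} + p_{i-2}, q_i = a_i*q_{i-1} + q_{i-2} with p_{-2}=0, p_{-1}=1, q_{-2}=1, q_{-1}=0), until the denominator exceeds 30:
  i=0: a_0=4, p_0 = 4*1 + 0 = 4, q_0 = 4*0 + 1 = 1.
  i=1: a_1=2, p_1 = 2*4 + 1 = 9, q_1 = 2*1 + 0 = 2.
  i=2: a_2=6, p_2 = 6*9 + 4 = 58, q_2 = 6*2 + 1 = 13.
  i=3: a_3=6, p_3 = 6*58 + 9 = 357, q_3 = 6*13 + 2 = 80.
q_3 = 80 > 30, so the last convergent with denominator <= 30 is p_2/q_2 = 58/13.
The closest fraction with denominator <= 30 is either p_2/q_2 or the intermediate fraction (k*p_2 + p_1)/(k*q_2 + q_1) with the largest k >= 1 whose denominator stays <= 30; these approach x as k grows, and every other convergent or intermediate fraction in range is farther away.
Largest k: floor((30 - q_1)/q_2) = floor((30 - 2)/13) = 2.
That gives (2*58 + 9)/(2*13 + 2) = 125/28.
Compare the errors: |x - 58/13| = |357*13 - 58*80|/(80*13) = 1/1040, and |x - 125/28| = |357*28 - 125*80|/(80*28) = 4/2240.
Cross-multiplying, 1*2240 = 2240 < 4160 = 4*1040, so 1/1040 is smaller: the convergent 58/13 is closer to x than 125/28.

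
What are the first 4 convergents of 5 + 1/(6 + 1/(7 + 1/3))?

Using the convergent recurrence p_i = a_i*p_{i-1} + p_{i-2}, q_i = a_i*q_{i-1} + q_{i-2} with p_{-2}=0, p_{-1}=1, q_{-2}=1, q_{-1}=0:
  i=0: a_0=5, p_0 = 5*1 + 0 = 5, q_0 = 5*0 + 1 = 1.
  i=1: a_1=6, p_1 = 6*5 + 1 = 31, q_1 = 6*1 + 0 = 6.
  i=2: a_2=7, p_2 = 7*31 + 5 = 222, q_2 = 7*6 + 1 = 43.
  i=3: a_3=3, p_3 = 3*222 + 31 = 697, q_3 = 3*43 + 6 = 135.

5/1, 31/6, 222/43, 697/135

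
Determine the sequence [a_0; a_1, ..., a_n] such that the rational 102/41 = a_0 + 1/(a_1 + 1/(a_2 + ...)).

Run the Euclidean algorithm on 102 and 41; the successive quotients are the partial quotients a_0, a_1, ... (each step inverts the fractional part left over by the previous one):
  102 = 2*41 + 20, so a_0 = 2.
  41 = 2*20 + 1, so a_1 = 2.
  20 = 20*1 + 0, so a_2 = 20.
The remainder reaches 0 after 3 divisions, so the expansion has 3 partial quotients, read off in order.

[2; 2, 20]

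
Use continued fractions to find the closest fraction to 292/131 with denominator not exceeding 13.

29/13

Expand x = 292/131 as a continued fraction with the Euclidean algorithm:
  292 = 2*131 + 30, so a_0 = 2.
  131 = 4*30 + 11, so a_1 = 4.
  30 = 2*11 + 8, so a_2 = 2.
  11 = 1*8 + 3, so a_3 = 1.
  8 = 2*3 + 2, so a_4 = 2.
  3 = 1*2 + 1, so a_5 = 1.
  2 = 2*1 + 0, so a_6 = 2.
so x = [2; 4, 2, 1, 2, 1, 2].
Convergents (p_i = a_i*p_{i-1} + p_{i-2}, q_i = a_i*q_{i-1} + q_{i-2} with p_{-2}=0, p_{-1}=1, q_{-2}=1, q_{-1}=0), until the denominator exceeds 13:
  i=0: a_0=2, p_0 = 2*1 + 0 = 2, q_0 = 2*0 + 1 = 1.
  i=1: a_1=4, p_1 = 4*2 + 1 = 9, q_1 = 4*1 + 0 = 4.
  i=2: a_2=2, p_2 = 2*9 + 2 = 20, q_2 = 2*4 + 1 = 9.
  i=3: a_3=1, p_3 = 1*20 + 9 = 29, q_3 = 1*9 + 4 = 13.
  i=4: a_4=2, p_4 = 2*29 + 20 = 78, q_4 = 2*13 + 9 = 35.
q_4 = 35 > 13, so the last convergent with denominator <= 13 is p_3/q_3 = 29/13.
The closest fraction with denominator <= 13 is either p_3/q_3 or the intermediate fraction (k*p_3 + p_2)/(k*q_3 + q_2) with the largest k >= 1 whose denominator stays <= 13; these approach x as k grows, and every other convergent or intermediate fraction in range is farther away.
Largest k: floor((13 - q_2)/q_3) = floor((13 - 9)/13) = 0.
Since k = 0, no intermediate fraction beyond p_3/q_3 has denominator <= 13, so the convergent 29/13 is the closest (its error is |292*13 - 29*131|/(131*13) = 3/1703).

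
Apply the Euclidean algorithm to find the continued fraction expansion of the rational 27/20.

Run the Euclidean algorithm on 27 and 20; the successive quotients are the partial quotients a_0, a_1, ... (each step inverts the fractional part left over by the previous one):
  27 = 1*20 + 7, so a_0 = 1.
  20 = 2*7 + 6, so a_1 = 2.
  7 = 1*6 + 1, so a_2 = 1.
  6 = 6*1 + 0, so a_3 = 6.
The remainder reaches 0 after 4 divisions, so the expansion has 4 partial quotients, read off in order.

[1; 2, 1, 6]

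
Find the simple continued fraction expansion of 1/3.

[0; 3]

Run the Euclidean algorithm on 1 and 3; the successive quotients are the partial quotients a_0, a_1, ... (each step inverts the fractional part left over by the previous one):
  1 = 0*3 + 1, so a_0 = 0.
  3 = 3*1 + 0, so a_1 = 3.
The remainder reaches 0 after 2 divisions, so the expansion has 2 partial quotients, read off in order.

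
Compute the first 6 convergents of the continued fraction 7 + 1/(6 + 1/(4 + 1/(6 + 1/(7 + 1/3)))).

Using the convergent recurrence p_i = a_i*p_{i-1} + p_{i-2}, q_i = a_i*q_{i-1} + q_{i-2} with p_{-2}=0, p_{-1}=1, q_{-2}=1, q_{-1}=0:
  i=0: a_0=7, p_0 = 7*1 + 0 = 7, q_0 = 7*0 + 1 = 1.
  i=1: a_1=6, p_1 = 6*7 + 1 = 43, q_1 = 6*1 + 0 = 6.
  i=2: a_2=4, p_2 = 4*43 + 7 = 179, q_2 = 4*6 + 1 = 25.
  i=3: a_3=6, p_3 = 6*179 + 43 = 1117, q_3 = 6*25 + 6 = 156.
  i=4: a_4=7, p_4 = 7*1117 + 179 = 7998, q_4 = 7*156 + 25 = 1117.
  i=5: a_5=3, p_5 = 3*7998 + 1117 = 25111, q_5 = 3*1117 + 156 = 3507.

7/1, 43/6, 179/25, 1117/156, 7998/1117, 25111/3507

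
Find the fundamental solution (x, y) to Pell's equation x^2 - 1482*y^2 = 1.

First expand sqrt(1482) as a continued fraction. With x_i = (sqrt(1482) + m_i)/d_i and (m_0, d_0) = (0, 1): a_0 = floor(sqrt(1482)) = 38, since 38^2 = 1444 <= 1482 < 1521 = 39^2.
Iterate m_{i+1} = d_i*a_i - m_i, d_{i+1} = (1482 - m_{i+1}^2)/d_i, a_{i+1} = floor((a_0 + m_{i+1})/d_{i+1}):
  m_1 = 1*38 - 0 = 38, d_1 = (1482 - 38^2)/1 = 38/1 = 38, a_1 = floor((38 + 38)/38) = 2.
  m_2 = 38*2 - 38 = 38, d_2 = (1482 - 38^2)/38 = 38/38 = 1, a_2 = floor((38 + 38)/1) = 76.
  m_3 = 1*76 - 38 = 38, d_3 = (1482 - 38^2)/1 = 38/1 = 38: (m_3, d_3) = (m_1, d_1) = (38, 38), so from here the quotients repeat a_1, a_2; the period length is 2.
So sqrt(1482) = [38; (2, 76)] with period length k = 2.
k is even, so the fundamental solution of x^2 - 1482y^2 = 1 is (p_{k-1}, q_{k-1}) = (p_1, q_1); compute convergents through index 1.
Convergents (p_i = a_i*p_{i-1} + p_{i-2}, q_i = a_i*q_{i-1} + q_{i-2} with p_{-2}=0, p_{-1}=1, q_{-2}=1, q_{-1}=0):
  i=0: a_0=38, p_0 = 38*1 + 0 = 38, q_0 = 38*0 + 1 = 1.
  i=1: a_1=2, p_1 = 2*38 + 1 = 77, q_1 = 2*1 + 0 = 2.
Check: 77^2 - 1482*2^2 = 5929 - 5928 = 1, so (x, y) = (77, 2) solves the equation, and by the theorem it is the least positive solution.

(x, y) = (77, 2)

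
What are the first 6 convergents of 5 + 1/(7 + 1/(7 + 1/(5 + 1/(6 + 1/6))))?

5/1, 36/7, 257/50, 1321/257, 8183/1592, 50419/9809

Using the convergent recurrence p_i = a_i*p_{i-1} + p_{i-2}, q_i = a_i*q_{i-1} + q_{i-2} with p_{-2}=0, p_{-1}=1, q_{-2}=1, q_{-1}=0:
  i=0: a_0=5, p_0 = 5*1 + 0 = 5, q_0 = 5*0 + 1 = 1.
  i=1: a_1=7, p_1 = 7*5 + 1 = 36, q_1 = 7*1 + 0 = 7.
  i=2: a_2=7, p_2 = 7*36 + 5 = 257, q_2 = 7*7 + 1 = 50.
  i=3: a_3=5, p_3 = 5*257 + 36 = 1321, q_3 = 5*50 + 7 = 257.
  i=4: a_4=6, p_4 = 6*1321 + 257 = 8183, q_4 = 6*257 + 50 = 1592.
  i=5: a_5=6, p_5 = 6*8183 + 1321 = 50419, q_5 = 6*1592 + 257 = 9809.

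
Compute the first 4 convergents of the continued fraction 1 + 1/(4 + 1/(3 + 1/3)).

Using the convergent recurrence p_i = a_i*p_{i-1} + p_{i-2}, q_i = a_i*q_{i-1} + q_{i-2} with p_{-2}=0, p_{-1}=1, q_{-2}=1, q_{-1}=0:
  i=0: a_0=1, p_0 = 1*1 + 0 = 1, q_0 = 1*0 + 1 = 1.
  i=1: a_1=4, p_1 = 4*1 + 1 = 5, q_1 = 4*1 + 0 = 4.
  i=2: a_2=3, p_2 = 3*5 + 1 = 16, q_2 = 3*4 + 1 = 13.
  i=3: a_3=3, p_3 = 3*16 + 5 = 53, q_3 = 3*13 + 4 = 43.

1/1, 5/4, 16/13, 53/43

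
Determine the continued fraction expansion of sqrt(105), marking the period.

Write x_i = (sqrt(105) + m_i)/d_i with (m_0, d_0) = (0, 1). a_0 = floor(sqrt(105)) = 10, since 10^2 = 100 <= 105 < 121 = 11^2.
Iterate m_{i+1} = d_i*a_i - m_i, d_{i+1} = (105 - m_{i+1}^2)/d_i, a_{i+1} = floor((a_0 + m_{i+1})/d_{i+1}):
  m_1 = 1*10 - 0 = 10, d_1 = (105 - 10^2)/1 = 5/1 = 5, a_1 = floor((10 + 10)/5) = 4.
  m_2 = 5*4 - 10 = 10, d_2 = (105 - 10^2)/5 = 5/5 = 1, a_2 = floor((10 + 10)/1) = 20.
  m_3 = 1*20 - 10 = 10, d_3 = (105 - 10^2)/1 = 5/1 = 5: (m_3, d_3) = (m_1, d_1) = (10, 5), so from here the quotients repeat a_1, a_2; the period length is 2.
Hence the expansion of sqrt(105) is a_0 = 10 followed by the repeating block 4, 20 (period 2).

[10; (4, 20)]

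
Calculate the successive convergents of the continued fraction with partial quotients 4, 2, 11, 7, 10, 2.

Using the convergent recurrence p_i = a_i*p_{i-1} + p_{i-2}, q_i = a_i*q_{i-1} + q_{i-2} with p_{-2}=0, p_{-1}=1, q_{-2}=1, q_{-1}=0:
  i=0: a_0=4, p_0 = 4*1 + 0 = 4, q_0 = 4*0 + 1 = 1.
  i=1: a_1=2, p_1 = 2*4 + 1 = 9, q_1 = 2*1 + 0 = 2.
  i=2: a_2=11, p_2 = 11*9 + 4 = 103, q_2 = 11*2 + 1 = 23.
  i=3: a_3=7, p_3 = 7*103 + 9 = 730, q_3 = 7*23 + 2 = 163.
  i=4: a_4=10, p_4 = 10*730 + 103 = 7403, q_4 = 10*163 + 23 = 1653.
  i=5: a_5=2, p_5 = 2*7403 + 730 = 15536, q_5 = 2*1653 + 163 = 3469.

4/1, 9/2, 103/23, 730/163, 7403/1653, 15536/3469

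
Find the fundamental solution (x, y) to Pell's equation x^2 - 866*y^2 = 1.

(x, y) = (42435, 1442)

First expand sqrt(866) as a continued fraction. With x_i = (sqrt(866) + m_i)/d_i and (m_0, d_0) = (0, 1): a_0 = floor(sqrt(866)) = 29, since 29^2 = 841 <= 866 < 900 = 30^2.
Iterate m_{i+1} = d_i*a_i - m_i, d_{i+1} = (866 - m_{i+1}^2)/d_i, a_{i+1} = floor((a_0 + m_{i+1})/d_{i+1}):
  m_1 = 1*29 - 0 = 29, d_1 = (866 - 29^2)/1 = 25/1 = 25, a_1 = floor((29 + 29)/25) = 2.
  m_2 = 25*2 - 29 = 21, d_2 = (866 - 21^2)/25 = 425/25 = 17, a_2 = floor((29 + 21)/17) = 2.
  m_3 = 17*2 - 21 = 13, d_3 = (866 - 13^2)/17 = 697/17 = 41, a_3 = floor((29 + 13)/41) = 1.
  m_4 = 41*1 - 13 = 28, d_4 = (866 - 28^2)/41 = 82/41 = 2, a_4 = floor((29 + 28)/2) = 28.
  m_5 = 2*28 - 28 = 28, d_5 = (866 - 28^2)/2 = 82/2 = 41, a_5 = floor((29 + 28)/41) = 1.
  m_6 = 41*1 - 28 = 13, d_6 = (866 - 13^2)/41 = 697/41 = 17, a_6 = floor((29 + 13)/17) = 2.
  m_7 = 17*2 - 13 = 21, d_7 = (866 - 21^2)/17 = 425/17 = 25, a_7 = floor((29 + 21)/25) = 2.
  m_8 = 25*2 - 21 = 29, d_8 = (866 - 29^2)/25 = 25/25 = 1, a_8 = floor((29 + 29)/1) = 58.
  m_9 = 1*58 - 29 = 29, d_9 = (866 - 29^2)/1 = 25/1 = 25: (m_9, d_9) = (m_1, d_1) = (29, 25), so from here the quotients repeat a_1, ..., a_8; the period length is 8.
So sqrt(866) = [29; (2, 2, 1, 28, 1, 2, 2, 58)] with period length k = 8.
k is even, so the fundamental solution of x^2 - 866y^2 = 1 is (p_{k-1}, q_{k-1}) = (p_7, q_7); compute convergents through index 7.
Convergents (p_i = a_i*p_{i-1} + p_{i-2}, q_i = a_i*q_{i-1} + q_{i-2} with p_{-2}=0, p_{-1}=1, q_{-2}=1, q_{-1}=0):
  i=0: a_0=29, p_0 = 29*1 + 0 = 29, q_0 = 29*0 + 1 = 1.
  i=1: a_1=2, p_1 = 2*29 + 1 = 59, q_1 = 2*1 + 0 = 2.
  i=2: a_2=2, p_2 = 2*59 + 29 = 147, q_2 = 2*2 + 1 = 5.
  i=3: a_3=1, p_3 = 1*147 + 59 = 206, q_3 = 1*5 + 2 = 7.
  i=4: a_4=28, p_4 = 28*206 + 147 = 5915, q_4 = 28*7 + 5 = 201.
  i=5: a_5=1, p_5 = 1*5915 + 206 = 6121, q_5 = 1*201 + 7 = 208.
  i=6: a_6=2, p_6 = 2*6121 + 5915 = 18157, q_6 = 2*208 + 201 = 617.
  i=7: a_7=2, p_7 = 2*18157 + 6121 = 42435, q_7 = 2*617 + 208 = 1442.
Check: 42435^2 - 866*1442^2 = 1800729225 - 1800729224 = 1, so (x, y) = (42435, 1442) solves the equation, and by the theorem it is the least positive solution.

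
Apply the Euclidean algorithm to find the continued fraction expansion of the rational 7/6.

[1; 6]

Run the Euclidean algorithm on 7 and 6; the successive quotients are the partial quotients a_0, a_1, ... (each step inverts the fractional part left over by the previous one):
  7 = 1*6 + 1, so a_0 = 1.
  6 = 6*1 + 0, so a_1 = 6.
The remainder reaches 0 after 2 divisions, so the expansion has 2 partial quotients, read off in order.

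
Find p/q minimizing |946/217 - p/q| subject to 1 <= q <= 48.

Expand x = 946/217 as a continued fraction with the Euclidean algorithm:
  946 = 4*217 + 78, so a_0 = 4.
  217 = 2*78 + 61, so a_1 = 2.
  78 = 1*61 + 17, so a_2 = 1.
  61 = 3*17 + 10, so a_3 = 3.
  17 = 1*10 + 7, so a_4 = 1.
  10 = 1*7 + 3, so a_5 = 1.
  7 = 2*3 + 1, so a_6 = 2.
  3 = 3*1 + 0, so a_7 = 3.
so x = [4; 2, 1, 3, 1, 1, 2, 3].
Convergents (p_i = a_i*p_{i-1} + p_{i-2}, q_i = a_i*q_{i-1} + q_{i-2} with p_{-2}=0, p_{-1}=1, q_{-2}=1, q_{-1}=0), until the denominator exceeds 48:
  i=0: a_0=4, p_0 = 4*1 + 0 = 4, q_0 = 4*0 + 1 = 1.
  i=1: a_1=2, p_1 = 2*4 + 1 = 9, q_1 = 2*1 + 0 = 2.
  i=2: a_2=1, p_2 = 1*9 + 4 = 13, q_2 = 1*2 + 1 = 3.
  i=3: a_3=3, p_3 = 3*13 + 9 = 48, q_3 = 3*3 + 2 = 11.
  i=4: a_4=1, p_4 = 1*48 + 13 = 61, q_4 = 1*11 + 3 = 14.
  i=5: a_5=1, p_5 = 1*61 + 48 = 109, q_5 = 1*14 + 11 = 25.
  i=6: a_6=2, p_6 = 2*109 + 61 = 279, q_6 = 2*25 + 14 = 64.
q_6 = 64 > 48, so the last convergent with denominator <= 48 is p_5/q_5 = 109/25.
The closest fraction with denominator <= 48 is either p_5/q_5 or the intermediate fraction (k*p_5 + p_4)/(k*q_5 + q_4) with the largest k >= 1 whose denominator stays <= 48; these approach x as k grows, and every other convergent or intermediate fraction in range is farther away.
Largest k: floor((48 - q_4)/q_5) = floor((48 - 14)/25) = 1.
That gives (1*109 + 61)/(1*25 + 14) = 170/39.
Compare the errors: |x - 109/25| = |946*25 - 109*217|/(217*25) = 3/5425, and |x - 170/39| = |946*39 - 170*217|/(217*39) = 4/8463.
Cross-multiplying, 4*5425 = 21700 < 25389 = 3*8463, so 4/8463 is smaller: the intermediate fraction 170/39 is closer to x than 109/25.

170/39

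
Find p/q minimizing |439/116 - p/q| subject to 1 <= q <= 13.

Expand x = 439/116 as a continued fraction with the Euclidean algorithm:
  439 = 3*116 + 91, so a_0 = 3.
  116 = 1*91 + 25, so a_1 = 1.
  91 = 3*25 + 16, so a_2 = 3.
  25 = 1*16 + 9, so a_3 = 1.
  16 = 1*9 + 7, so a_4 = 1.
  9 = 1*7 + 2, so a_5 = 1.
  7 = 3*2 + 1, so a_6 = 3.
  2 = 2*1 + 0, so a_7 = 2.
so x = [3; 1, 3, 1, 1, 1, 3, 2].
Convergents (p_i = a_i*p_{i-1} + p_{i-2}, q_i = a_i*q_{i-1} + q_{i-2} with p_{-2}=0, p_{-1}=1, q_{-2}=1, q_{-1}=0), until the denominator exceeds 13:
  i=0: a_0=3, p_0 = 3*1 + 0 = 3, q_0 = 3*0 + 1 = 1.
  i=1: a_1=1, p_1 = 1*3 + 1 = 4, q_1 = 1*1 + 0 = 1.
  i=2: a_2=3, p_2 = 3*4 + 3 = 15, q_2 = 3*1 + 1 = 4.
  i=3: a_3=1, p_3 = 1*15 + 4 = 19, q_3 = 1*4 + 1 = 5.
  i=4: a_4=1, p_4 = 1*19 + 15 = 34, q_4 = 1*5 + 4 = 9.
  i=5: a_5=1, p_5 = 1*34 + 19 = 53, q_5 = 1*9 + 5 = 14.
q_5 = 14 > 13, so the last convergent with denominator <= 13 is p_4/q_4 = 34/9.
The closest fraction with denominator <= 13 is either p_4/q_4 or the intermediate fraction (k*p_4 + p_3)/(k*q_4 + q_3) with the largest k >= 1 whose denominator stays <= 13; these approach x as k grows, and every other convergent or intermediate fraction in range is farther away.
Largest k: floor((13 - q_3)/q_4) = floor((13 - 5)/9) = 0.
Since k = 0, no intermediate fraction beyond p_4/q_4 has denominator <= 13, so the convergent 34/9 is the closest (its error is |439*9 - 34*116|/(116*9) = 7/1044).

34/9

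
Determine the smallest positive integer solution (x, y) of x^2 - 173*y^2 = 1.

First expand sqrt(173) as a continued fraction. With x_i = (sqrt(173) + m_i)/d_i and (m_0, d_0) = (0, 1): a_0 = floor(sqrt(173)) = 13, since 13^2 = 169 <= 173 < 196 = 14^2.
Iterate m_{i+1} = d_i*a_i - m_i, d_{i+1} = (173 - m_{i+1}^2)/d_i, a_{i+1} = floor((a_0 + m_{i+1})/d_{i+1}):
  m_1 = 1*13 - 0 = 13, d_1 = (173 - 13^2)/1 = 4/1 = 4, a_1 = floor((13 + 13)/4) = 6.
  m_2 = 4*6 - 13 = 11, d_2 = (173 - 11^2)/4 = 52/4 = 13, a_2 = floor((13 + 11)/13) = 1.
  m_3 = 13*1 - 11 = 2, d_3 = (173 - 2^2)/13 = 169/13 = 13, a_3 = floor((13 + 2)/13) = 1.
  m_4 = 13*1 - 2 = 11, d_4 = (173 - 11^2)/13 = 52/13 = 4, a_4 = floor((13 + 11)/4) = 6.
  m_5 = 4*6 - 11 = 13, d_5 = (173 - 13^2)/4 = 4/4 = 1, a_5 = floor((13 + 13)/1) = 26.
  m_6 = 1*26 - 13 = 13, d_6 = (173 - 13^2)/1 = 4/1 = 4: (m_6, d_6) = (m_1, d_1) = (13, 4), so from here the quotients repeat a_1, ..., a_5; the period length is 5.
So sqrt(173) = [13; (6, 1, 1, 6, 26)] with period length k = 5.
k is odd, so (p_{k-1}, q_{k-1}) only solves x^2 - 173y^2 = -1 and the fundamental solution of x^2 - 173y^2 = 1 is (p_{2k-1}, q_{2k-1}) = (p_9, q_9); compute convergents through index 9, running through the period twice.
Convergents (p_i = a_i*p_{i-1} + p_{i-2}, q_i = a_i*q_{i-1} + q_{i-2} with p_{-2}=0, p_{-1}=1, q_{-2}=1, q_{-1}=0):
  i=0: a_0=13, p_0 = 13*1 + 0 = 13, q_0 = 13*0 + 1 = 1.
  i=1: a_1=6, p_1 = 6*13 + 1 = 79, q_1 = 6*1 + 0 = 6.
  i=2: a_2=1, p_2 = 1*79 + 13 = 92, q_2 = 1*6 + 1 = 7.
  i=3: a_3=1, p_3 = 1*92 + 79 = 171, q_3 = 1*7 + 6 = 13.
  i=4: a_4=6, p_4 = 6*171 + 92 = 1118, q_4 = 6*13 + 7 = 85.
  i=5: a_5=26, p_5 = 26*1118 + 171 = 29239, q_5 = 26*85 + 13 = 2223.
  i=6: a_6=6, p_6 = 6*29239 + 1118 = 176552, q_6 = 6*2223 + 85 = 13423.
  i=7: a_7=1, p_7 = 1*176552 + 29239 = 205791, q_7 = 1*13423 + 2223 = 15646.
  i=8: a_8=1, p_8 = 1*205791 + 176552 = 382343, q_8 = 1*15646 + 13423 = 29069.
  i=9: a_9=6, p_9 = 6*382343 + 205791 = 2499849, q_9 = 6*29069 + 15646 = 190060.
Indeed p_4^2 - 173*q_4^2 = 1249924 - 1249925 = -1, not +1.
Check: 2499849^2 - 173*190060^2 = 6249245022801 - 6249245022800 = 1, so (x, y) = (2499849, 190060) solves the equation, and by the theorem it is the least positive solution.

(x, y) = (2499849, 190060)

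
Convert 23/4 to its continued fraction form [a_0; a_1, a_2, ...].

Run the Euclidean algorithm on 23 and 4; the successive quotients are the partial quotients a_0, a_1, ... (each step inverts the fractional part left over by the previous one):
  23 = 5*4 + 3, so a_0 = 5.
  4 = 1*3 + 1, so a_1 = 1.
  3 = 3*1 + 0, so a_2 = 3.
The remainder reaches 0 after 3 divisions, so the expansion has 3 partial quotients, read off in order.

[5; 1, 3]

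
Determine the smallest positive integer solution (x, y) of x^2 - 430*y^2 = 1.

(x, y) = (2862251, 138030)

First expand sqrt(430) as a continued fraction. With x_i = (sqrt(430) + m_i)/d_i and (m_0, d_0) = (0, 1): a_0 = floor(sqrt(430)) = 20, since 20^2 = 400 <= 430 < 441 = 21^2.
Iterate m_{i+1} = d_i*a_i - m_i, d_{i+1} = (430 - m_{i+1}^2)/d_i, a_{i+1} = floor((a_0 + m_{i+1})/d_{i+1}):
  m_1 = 1*20 - 0 = 20, d_1 = (430 - 20^2)/1 = 30/1 = 30, a_1 = floor((20 + 20)/30) = 1.
  m_2 = 30*1 - 20 = 10, d_2 = (430 - 10^2)/30 = 330/30 = 11, a_2 = floor((20 + 10)/11) = 2.
  m_3 = 11*2 - 10 = 12, d_3 = (430 - 12^2)/11 = 286/11 = 26, a_3 = floor((20 + 12)/26) = 1.
  m_4 = 26*1 - 12 = 14, d_4 = (430 - 14^2)/26 = 234/26 = 9, a_4 = floor((20 + 14)/9) = 3.
  m_5 = 9*3 - 14 = 13, d_5 = (430 - 13^2)/9 = 261/9 = 29, a_5 = floor((20 + 13)/29) = 1.
  m_6 = 29*1 - 13 = 16, d_6 = (430 - 16^2)/29 = 174/29 = 6, a_6 = floor((20 + 16)/6) = 6.
  m_7 = 6*6 - 16 = 20, d_7 = (430 - 20^2)/6 = 30/6 = 5, a_7 = floor((20 + 20)/5) = 8.
  m_8 = 5*8 - 20 = 20, d_8 = (430 - 20^2)/5 = 30/5 = 6, a_8 = floor((20 + 20)/6) = 6.
  m_9 = 6*6 - 20 = 16, d_9 = (430 - 16^2)/6 = 174/6 = 29, a_9 = floor((20 + 16)/29) = 1.
  m_10 = 29*1 - 16 = 13, d_10 = (430 - 13^2)/29 = 261/29 = 9, a_10 = floor((20 + 13)/9) = 3.
  m_11 = 9*3 - 13 = 14, d_11 = (430 - 14^2)/9 = 234/9 = 26, a_11 = floor((20 + 14)/26) = 1.
  m_12 = 26*1 - 14 = 12, d_12 = (430 - 12^2)/26 = 286/26 = 11, a_12 = floor((20 + 12)/11) = 2.
  m_13 = 11*2 - 12 = 10, d_13 = (430 - 10^2)/11 = 330/11 = 30, a_13 = floor((20 + 10)/30) = 1.
  m_14 = 30*1 - 10 = 20, d_14 = (430 - 20^2)/30 = 30/30 = 1, a_14 = floor((20 + 20)/1) = 40.
  m_15 = 1*40 - 20 = 20, d_15 = (430 - 20^2)/1 = 30/1 = 30: (m_15, d_15) = (m_1, d_1) = (20, 30), so from here the quotients repeat a_1, ..., a_14; the period length is 14.
So sqrt(430) = [20; (1, 2, 1, 3, 1, 6, 8, 6, 1, 3, 1, 2, 1, 40)] with period length k = 14.
k is even, so the fundamental solution of x^2 - 430y^2 = 1 is (p_{k-1}, q_{k-1}) = (p_13, q_13); compute convergents through index 13.
Convergents (p_i = a_i*p_{i-1} + p_{i-2}, q_i = a_i*q_{i-1} + q_{i-2} with p_{-2}=0, p_{-1}=1, q_{-2}=1, q_{-1}=0):
  i=0: a_0=20, p_0 = 20*1 + 0 = 20, q_0 = 20*0 + 1 = 1.
  i=1: a_1=1, p_1 = 1*20 + 1 = 21, q_1 = 1*1 + 0 = 1.
  i=2: a_2=2, p_2 = 2*21 + 20 = 62, q_2 = 2*1 + 1 = 3.
  i=3: a_3=1, p_3 = 1*62 + 21 = 83, q_3 = 1*3 + 1 = 4.
  i=4: a_4=3, p_4 = 3*83 + 62 = 311, q_4 = 3*4 + 3 = 15.
  i=5: a_5=1, p_5 = 1*311 + 83 = 394, q_5 = 1*15 + 4 = 19.
  i=6: a_6=6, p_6 = 6*394 + 311 = 2675, q_6 = 6*19 + 15 = 129.
  i=7: a_7=8, p_7 = 8*2675 + 394 = 21794, q_7 = 8*129 + 19 = 1051.
  i=8: a_8=6, p_8 = 6*21794 + 2675 = 133439, q_8 = 6*1051 + 129 = 6435.
  i=9: a_9=1, p_9 = 1*133439 + 21794 = 155233, q_9 = 1*6435 + 1051 = 7486.
  i=10: a_10=3, p_10 = 3*155233 + 133439 = 599138, q_10 = 3*7486 + 6435 = 28893.
  i=11: a_11=1, p_11 = 1*599138 + 155233 = 754371, q_11 = 1*28893 + 7486 = 36379.
  i=12: a_12=2, p_12 = 2*754371 + 599138 = 2107880, q_12 = 2*36379 + 28893 = 101651.
  i=13: a_13=1, p_13 = 1*2107880 + 754371 = 2862251, q_13 = 1*101651 + 36379 = 138030.
Check: 2862251^2 - 430*138030^2 = 8192480787001 - 8192480787000 = 1, so (x, y) = (2862251, 138030) solves the equation, and by the theorem it is the least positive solution.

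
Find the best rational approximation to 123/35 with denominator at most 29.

102/29

Expand x = 123/35 as a continued fraction with the Euclidean algorithm:
  123 = 3*35 + 18, so a_0 = 3.
  35 = 1*18 + 17, so a_1 = 1.
  18 = 1*17 + 1, so a_2 = 1.
  17 = 17*1 + 0, so a_3 = 17.
so x = [3; 1, 1, 17].
Convergents (p_i = a_i*p_{i-1} + p_{i-2}, q_i = a_i*q_{i-1} + q_{i-2} with p_{-2}=0, p_{-1}=1, q_{-2}=1, q_{-1}=0), until the denominator exceeds 29:
  i=0: a_0=3, p_0 = 3*1 + 0 = 3, q_0 = 3*0 + 1 = 1.
  i=1: a_1=1, p_1 = 1*3 + 1 = 4, q_1 = 1*1 + 0 = 1.
  i=2: a_2=1, p_2 = 1*4 + 3 = 7, q_2 = 1*1 + 1 = 2.
  i=3: a_3=17, p_3 = 17*7 + 4 = 123, q_3 = 17*2 + 1 = 35.
q_3 = 35 > 29, so the last convergent with denominator <= 29 is p_2/q_2 = 7/2.
The closest fraction with denominator <= 29 is either p_2/q_2 or the intermediate fraction (k*p_2 + p_1)/(k*q_2 + q_1) with the largest k >= 1 whose denominator stays <= 29; these approach x as k grows, and every other convergent or intermediate fraction in range is farther away.
Largest k: floor((29 - q_1)/q_2) = floor((29 - 1)/2) = 14.
That gives (14*7 + 4)/(14*2 + 1) = 102/29.
Compare the errors: |x - 7/2| = |123*2 - 7*35|/(35*2) = 1/70, and |x - 102/29| = |123*29 - 102*35|/(35*29) = 3/1015.
Cross-multiplying, 3*70 = 210 < 1015 = 1*1015, so 3/1015 is smaller: the intermediate fraction 102/29 is closer to x than 7/2.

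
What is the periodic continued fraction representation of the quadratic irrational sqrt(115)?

[10; (1, 2, 1, 1, 1, 1, 1, 2, 1, 20)]

Write x_i = (sqrt(115) + m_i)/d_i with (m_0, d_0) = (0, 1). a_0 = floor(sqrt(115)) = 10, since 10^2 = 100 <= 115 < 121 = 11^2.
Iterate m_{i+1} = d_i*a_i - m_i, d_{i+1} = (115 - m_{i+1}^2)/d_i, a_{i+1} = floor((a_0 + m_{i+1})/d_{i+1}):
  m_1 = 1*10 - 0 = 10, d_1 = (115 - 10^2)/1 = 15/1 = 15, a_1 = floor((10 + 10)/15) = 1.
  m_2 = 15*1 - 10 = 5, d_2 = (115 - 5^2)/15 = 90/15 = 6, a_2 = floor((10 + 5)/6) = 2.
  m_3 = 6*2 - 5 = 7, d_3 = (115 - 7^2)/6 = 66/6 = 11, a_3 = floor((10 + 7)/11) = 1.
  m_4 = 11*1 - 7 = 4, d_4 = (115 - 4^2)/11 = 99/11 = 9, a_4 = floor((10 + 4)/9) = 1.
  m_5 = 9*1 - 4 = 5, d_5 = (115 - 5^2)/9 = 90/9 = 10, a_5 = floor((10 + 5)/10) = 1.
  m_6 = 10*1 - 5 = 5, d_6 = (115 - 5^2)/10 = 90/10 = 9, a_6 = floor((10 + 5)/9) = 1.
  m_7 = 9*1 - 5 = 4, d_7 = (115 - 4^2)/9 = 99/9 = 11, a_7 = floor((10 + 4)/11) = 1.
  m_8 = 11*1 - 4 = 7, d_8 = (115 - 7^2)/11 = 66/11 = 6, a_8 = floor((10 + 7)/6) = 2.
  m_9 = 6*2 - 7 = 5, d_9 = (115 - 5^2)/6 = 90/6 = 15, a_9 = floor((10 + 5)/15) = 1.
  m_10 = 15*1 - 5 = 10, d_10 = (115 - 10^2)/15 = 15/15 = 1, a_10 = floor((10 + 10)/1) = 20.
  m_11 = 1*20 - 10 = 10, d_11 = (115 - 10^2)/1 = 15/1 = 15: (m_11, d_11) = (m_1, d_1) = (10, 15), so from here the quotients repeat a_1, ..., a_10; the period length is 10.
Hence the expansion of sqrt(115) is a_0 = 10 followed by the repeating block 1, 2, 1, 1, 1, 1, 1, 2, 1, 20 (period 10).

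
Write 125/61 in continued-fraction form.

[2; 20, 3]

Run the Euclidean algorithm on 125 and 61; the successive quotients are the partial quotients a_0, a_1, ... (each step inverts the fractional part left over by the previous one):
  125 = 2*61 + 3, so a_0 = 2.
  61 = 20*3 + 1, so a_1 = 20.
  3 = 3*1 + 0, so a_2 = 3.
The remainder reaches 0 after 3 divisions, so the expansion has 3 partial quotients, read off in order.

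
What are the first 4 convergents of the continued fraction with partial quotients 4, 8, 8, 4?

4/1, 33/8, 268/65, 1105/268

Using the convergent recurrence p_i = a_i*p_{i-1} + p_{i-2}, q_i = a_i*q_{i-1} + q_{i-2} with p_{-2}=0, p_{-1}=1, q_{-2}=1, q_{-1}=0:
  i=0: a_0=4, p_0 = 4*1 + 0 = 4, q_0 = 4*0 + 1 = 1.
  i=1: a_1=8, p_1 = 8*4 + 1 = 33, q_1 = 8*1 + 0 = 8.
  i=2: a_2=8, p_2 = 8*33 + 4 = 268, q_2 = 8*8 + 1 = 65.
  i=3: a_3=4, p_3 = 4*268 + 33 = 1105, q_3 = 4*65 + 8 = 268.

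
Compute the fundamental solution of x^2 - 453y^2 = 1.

First expand sqrt(453) as a continued fraction. With x_i = (sqrt(453) + m_i)/d_i and (m_0, d_0) = (0, 1): a_0 = floor(sqrt(453)) = 21, since 21^2 = 441 <= 453 < 484 = 22^2.
Iterate m_{i+1} = d_i*a_i - m_i, d_{i+1} = (453 - m_{i+1}^2)/d_i, a_{i+1} = floor((a_0 + m_{i+1})/d_{i+1}):
  m_1 = 1*21 - 0 = 21, d_1 = (453 - 21^2)/1 = 12/1 = 12, a_1 = floor((21 + 21)/12) = 3.
  m_2 = 12*3 - 21 = 15, d_2 = (453 - 15^2)/12 = 228/12 = 19, a_2 = floor((21 + 15)/19) = 1.
  m_3 = 19*1 - 15 = 4, d_3 = (453 - 4^2)/19 = 437/19 = 23, a_3 = floor((21 + 4)/23) = 1.
  m_4 = 23*1 - 4 = 19, d_4 = (453 - 19^2)/23 = 92/23 = 4, a_4 = floor((21 + 19)/4) = 10.
  m_5 = 4*10 - 19 = 21, d_5 = (453 - 21^2)/4 = 12/4 = 3, a_5 = floor((21 + 21)/3) = 14.
  m_6 = 3*14 - 21 = 21, d_6 = (453 - 21^2)/3 = 12/3 = 4, a_6 = floor((21 + 21)/4) = 10.
  m_7 = 4*10 - 21 = 19, d_7 = (453 - 19^2)/4 = 92/4 = 23, a_7 = floor((21 + 19)/23) = 1.
  m_8 = 23*1 - 19 = 4, d_8 = (453 - 4^2)/23 = 437/23 = 19, a_8 = floor((21 + 4)/19) = 1.
  m_9 = 19*1 - 4 = 15, d_9 = (453 - 15^2)/19 = 228/19 = 12, a_9 = floor((21 + 15)/12) = 3.
  m_10 = 12*3 - 15 = 21, d_10 = (453 - 21^2)/12 = 12/12 = 1, a_10 = floor((21 + 21)/1) = 42.
  m_11 = 1*42 - 21 = 21, d_11 = (453 - 21^2)/1 = 12/1 = 12: (m_11, d_11) = (m_1, d_1) = (21, 12), so from here the quotients repeat a_1, ..., a_10; the period length is 10.
So sqrt(453) = [21; (3, 1, 1, 10, 14, 10, 1, 1, 3, 42)] with period length k = 10.
k is even, so the fundamental solution of x^2 - 453y^2 = 1 is (p_{k-1}, q_{k-1}) = (p_9, q_9); compute convergents through index 9.
Convergents (p_i = a_i*p_{i-1} + p_{i-2}, q_i = a_i*q_{i-1} + q_{i-2} with p_{-2}=0, p_{-1}=1, q_{-2}=1, q_{-1}=0):
  i=0: a_0=21, p_0 = 21*1 + 0 = 21, q_0 = 21*0 + 1 = 1.
  i=1: a_1=3, p_1 = 3*21 + 1 = 64, q_1 = 3*1 + 0 = 3.
  i=2: a_2=1, p_2 = 1*64 + 21 = 85, q_2 = 1*3 + 1 = 4.
  i=3: a_3=1, p_3 = 1*85 + 64 = 149, q_3 = 1*4 + 3 = 7.
  i=4: a_4=10, p_4 = 10*149 + 85 = 1575, q_4 = 10*7 + 4 = 74.
  i=5: a_5=14, p_5 = 14*1575 + 149 = 22199, q_5 = 14*74 + 7 = 1043.
  i=6: a_6=10, p_6 = 10*22199 + 1575 = 223565, q_6 = 10*1043 + 74 = 10504.
  i=7: a_7=1, p_7 = 1*223565 + 22199 = 245764, q_7 = 1*10504 + 1043 = 11547.
  i=8: a_8=1, p_8 = 1*245764 + 223565 = 469329, q_8 = 1*11547 + 10504 = 22051.
  i=9: a_9=3, p_9 = 3*469329 + 245764 = 1653751, q_9 = 3*22051 + 11547 = 77700.
Check: 1653751^2 - 453*77700^2 = 2734892370001 - 2734892370000 = 1, so (x, y) = (1653751, 77700) solves the equation, and by the theorem it is the least positive solution.

(x, y) = (1653751, 77700)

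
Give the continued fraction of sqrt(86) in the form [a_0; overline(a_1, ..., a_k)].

[9; overline(3, 1, 1, 1, 8, 1, 1, 1, 3, 18)]

Write x_i = (sqrt(86) + m_i)/d_i with (m_0, d_0) = (0, 1). a_0 = floor(sqrt(86)) = 9, since 9^2 = 81 <= 86 < 100 = 10^2.
Iterate m_{i+1} = d_i*a_i - m_i, d_{i+1} = (86 - m_{i+1}^2)/d_i, a_{i+1} = floor((a_0 + m_{i+1})/d_{i+1}):
  m_1 = 1*9 - 0 = 9, d_1 = (86 - 9^2)/1 = 5/1 = 5, a_1 = floor((9 + 9)/5) = 3.
  m_2 = 5*3 - 9 = 6, d_2 = (86 - 6^2)/5 = 50/5 = 10, a_2 = floor((9 + 6)/10) = 1.
  m_3 = 10*1 - 6 = 4, d_3 = (86 - 4^2)/10 = 70/10 = 7, a_3 = floor((9 + 4)/7) = 1.
  m_4 = 7*1 - 4 = 3, d_4 = (86 - 3^2)/7 = 77/7 = 11, a_4 = floor((9 + 3)/11) = 1.
  m_5 = 11*1 - 3 = 8, d_5 = (86 - 8^2)/11 = 22/11 = 2, a_5 = floor((9 + 8)/2) = 8.
  m_6 = 2*8 - 8 = 8, d_6 = (86 - 8^2)/2 = 22/2 = 11, a_6 = floor((9 + 8)/11) = 1.
  m_7 = 11*1 - 8 = 3, d_7 = (86 - 3^2)/11 = 77/11 = 7, a_7 = floor((9 + 3)/7) = 1.
  m_8 = 7*1 - 3 = 4, d_8 = (86 - 4^2)/7 = 70/7 = 10, a_8 = floor((9 + 4)/10) = 1.
  m_9 = 10*1 - 4 = 6, d_9 = (86 - 6^2)/10 = 50/10 = 5, a_9 = floor((9 + 6)/5) = 3.
  m_10 = 5*3 - 6 = 9, d_10 = (86 - 9^2)/5 = 5/5 = 1, a_10 = floor((9 + 9)/1) = 18.
  m_11 = 1*18 - 9 = 9, d_11 = (86 - 9^2)/1 = 5/1 = 5: (m_11, d_11) = (m_1, d_1) = (9, 5), so from here the quotients repeat a_1, ..., a_10; the period length is 10.
Hence the expansion of sqrt(86) is a_0 = 9 followed by the repeating block 3, 1, 1, 1, 8, 1, 1, 1, 3, 18 (period 10).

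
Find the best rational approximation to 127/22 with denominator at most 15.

75/13

Expand x = 127/22 as a continued fraction with the Euclidean algorithm:
  127 = 5*22 + 17, so a_0 = 5.
  22 = 1*17 + 5, so a_1 = 1.
  17 = 3*5 + 2, so a_2 = 3.
  5 = 2*2 + 1, so a_3 = 2.
  2 = 2*1 + 0, so a_4 = 2.
so x = [5; 1, 3, 2, 2].
Convergents (p_i = a_i*p_{i-1} + p_{i-2}, q_i = a_i*q_{i-1} + q_{i-2} with p_{-2}=0, p_{-1}=1, q_{-2}=1, q_{-1}=0), until the denominator exceeds 15:
  i=0: a_0=5, p_0 = 5*1 + 0 = 5, q_0 = 5*0 + 1 = 1.
  i=1: a_1=1, p_1 = 1*5 + 1 = 6, q_1 = 1*1 + 0 = 1.
  i=2: a_2=3, p_2 = 3*6 + 5 = 23, q_2 = 3*1 + 1 = 4.
  i=3: a_3=2, p_3 = 2*23 + 6 = 52, q_3 = 2*4 + 1 = 9.
  i=4: a_4=2, p_4 = 2*52 + 23 = 127, q_4 = 2*9 + 4 = 22.
q_4 = 22 > 15, so the last convergent with denominator <= 15 is p_3/q_3 = 52/9.
The closest fraction with denominator <= 15 is either p_3/q_3 or the intermediate fraction (k*p_3 + p_2)/(k*q_3 + q_2) with the largest k >= 1 whose denominator stays <= 15; these approach x as k grows, and every other convergent or intermediate fraction in range is farther away.
Largest k: floor((15 - q_2)/q_3) = floor((15 - 4)/9) = 1.
That gives (1*52 + 23)/(1*9 + 4) = 75/13.
Compare the errors: |x - 52/9| = |127*9 - 52*22|/(22*9) = 1/198, and |x - 75/13| = |127*13 - 75*22|/(22*13) = 1/286.
Cross-multiplying, 1*198 = 198 < 286 = 1*286, so 1/286 is smaller: the intermediate fraction 75/13 is closer to x than 52/9.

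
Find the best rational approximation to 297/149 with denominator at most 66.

Expand x = 297/149 as a continued fraction with the Euclidean algorithm:
  297 = 1*149 + 148, so a_0 = 1.
  149 = 1*148 + 1, so a_1 = 1.
  148 = 148*1 + 0, so a_2 = 148.
so x = [1; 1, 148].
Convergents (p_i = a_i*p_{i-1} + p_{i-2}, q_i = a_i*q_{i-1} + q_{i-2} with p_{-2}=0, p_{-1}=1, q_{-2}=1, q_{-1}=0), until the denominator exceeds 66:
  i=0: a_0=1, p_0 = 1*1 + 0 = 1, q_0 = 1*0 + 1 = 1.
  i=1: a_1=1, p_1 = 1*1 + 1 = 2, q_1 = 1*1 + 0 = 1.
  i=2: a_2=148, p_2 = 148*2 + 1 = 297, q_2 = 148*1 + 1 = 149.
q_2 = 149 > 66, so the last convergent with denominator <= 66 is p_1/q_1 = 2/1.
The closest fraction with denominator <= 66 is either p_1/q_1 or the intermediate fraction (k*p_1 + p_0)/(k*q_1 + q_0) with the largest k >= 1 whose denominator stays <= 66; these approach x as k grows, and every other convergent or intermediate fraction in range is farther away.
Largest k: floor((66 - q_0)/q_1) = floor((66 - 1)/1) = 65.
That gives (65*2 + 1)/(65*1 + 1) = 131/66.
Compare the errors: |x - 2/1| = |297*1 - 2*149|/(149*1) = 1/149, and |x - 131/66| = |297*66 - 131*149|/(149*66) = 83/9834.
Cross-multiplying, 1*9834 = 9834 < 12367 = 83*149, so 1/149 is smaller: the convergent 2/1 is closer to x than 131/66.

2/1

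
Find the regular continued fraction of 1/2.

[0; 2]

Run the Euclidean algorithm on 1 and 2; the successive quotients are the partial quotients a_0, a_1, ... (each step inverts the fractional part left over by the previous one):
  1 = 0*2 + 1, so a_0 = 0.
  2 = 2*1 + 0, so a_1 = 2.
The remainder reaches 0 after 2 divisions, so the expansion has 2 partial quotients, read off in order.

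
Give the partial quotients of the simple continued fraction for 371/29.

[12; 1, 3, 1, 5]

Run the Euclidean algorithm on 371 and 29; the successive quotients are the partial quotients a_0, a_1, ... (each step inverts the fractional part left over by the previous one):
  371 = 12*29 + 23, so a_0 = 12.
  29 = 1*23 + 6, so a_1 = 1.
  23 = 3*6 + 5, so a_2 = 3.
  6 = 1*5 + 1, so a_3 = 1.
  5 = 5*1 + 0, so a_4 = 5.
The remainder reaches 0 after 5 divisions, so the expansion has 5 partial quotients, read off in order.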